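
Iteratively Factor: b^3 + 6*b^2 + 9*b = (b)*(b^2 + 6*b + 9) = b*(b + 3)*(b + 3)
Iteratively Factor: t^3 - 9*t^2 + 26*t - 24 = (t - 4)*(t^2 - 5*t + 6) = (t - 4)*(t - 3)*(t - 2)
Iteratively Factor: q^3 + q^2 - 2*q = (q + 2)*(q^2 - q) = (q - 1)*(q + 2)*(q)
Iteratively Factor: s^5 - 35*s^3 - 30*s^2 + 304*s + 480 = (s - 4)*(s^4 + 4*s^3 - 19*s^2 - 106*s - 120) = (s - 4)*(s + 4)*(s^3 - 19*s - 30) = (s - 4)*(s + 2)*(s + 4)*(s^2 - 2*s - 15) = (s - 5)*(s - 4)*(s + 2)*(s + 4)*(s + 3)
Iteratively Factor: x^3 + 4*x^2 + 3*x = (x + 3)*(x^2 + x) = x*(x + 3)*(x + 1)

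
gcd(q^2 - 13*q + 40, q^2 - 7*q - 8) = q - 8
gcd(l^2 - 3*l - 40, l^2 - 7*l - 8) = l - 8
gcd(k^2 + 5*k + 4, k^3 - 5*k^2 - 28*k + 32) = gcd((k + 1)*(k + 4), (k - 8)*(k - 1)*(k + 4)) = k + 4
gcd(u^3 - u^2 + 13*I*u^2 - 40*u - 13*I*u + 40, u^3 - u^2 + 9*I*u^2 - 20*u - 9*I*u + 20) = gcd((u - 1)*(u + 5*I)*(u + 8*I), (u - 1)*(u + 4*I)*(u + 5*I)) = u^2 + u*(-1 + 5*I) - 5*I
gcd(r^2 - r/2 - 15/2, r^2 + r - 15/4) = r + 5/2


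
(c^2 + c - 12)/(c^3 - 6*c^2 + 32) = (c^2 + c - 12)/(c^3 - 6*c^2 + 32)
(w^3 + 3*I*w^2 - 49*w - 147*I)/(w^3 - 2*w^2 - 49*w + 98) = (w + 3*I)/(w - 2)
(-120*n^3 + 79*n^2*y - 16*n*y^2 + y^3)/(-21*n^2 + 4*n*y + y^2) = (40*n^2 - 13*n*y + y^2)/(7*n + y)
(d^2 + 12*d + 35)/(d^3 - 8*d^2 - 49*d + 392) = (d + 5)/(d^2 - 15*d + 56)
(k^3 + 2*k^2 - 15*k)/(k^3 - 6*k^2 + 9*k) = (k + 5)/(k - 3)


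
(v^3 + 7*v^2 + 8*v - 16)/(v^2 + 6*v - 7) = (v^2 + 8*v + 16)/(v + 7)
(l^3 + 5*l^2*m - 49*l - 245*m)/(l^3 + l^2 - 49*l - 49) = (l + 5*m)/(l + 1)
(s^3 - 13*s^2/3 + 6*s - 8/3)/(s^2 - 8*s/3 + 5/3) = (3*s^2 - 10*s + 8)/(3*s - 5)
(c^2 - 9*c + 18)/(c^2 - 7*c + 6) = (c - 3)/(c - 1)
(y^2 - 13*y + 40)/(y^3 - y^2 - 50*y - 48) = (y - 5)/(y^2 + 7*y + 6)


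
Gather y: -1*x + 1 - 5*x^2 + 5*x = -5*x^2 + 4*x + 1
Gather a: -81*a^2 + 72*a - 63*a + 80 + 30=-81*a^2 + 9*a + 110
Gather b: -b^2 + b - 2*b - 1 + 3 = -b^2 - b + 2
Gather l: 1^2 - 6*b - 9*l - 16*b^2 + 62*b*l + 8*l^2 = -16*b^2 - 6*b + 8*l^2 + l*(62*b - 9) + 1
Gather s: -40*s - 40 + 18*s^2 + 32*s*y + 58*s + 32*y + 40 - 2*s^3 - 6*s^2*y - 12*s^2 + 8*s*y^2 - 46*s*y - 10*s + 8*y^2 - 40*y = -2*s^3 + s^2*(6 - 6*y) + s*(8*y^2 - 14*y + 8) + 8*y^2 - 8*y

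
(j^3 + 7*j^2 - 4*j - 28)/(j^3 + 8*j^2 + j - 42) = (j + 2)/(j + 3)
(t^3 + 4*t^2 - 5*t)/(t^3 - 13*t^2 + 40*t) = (t^2 + 4*t - 5)/(t^2 - 13*t + 40)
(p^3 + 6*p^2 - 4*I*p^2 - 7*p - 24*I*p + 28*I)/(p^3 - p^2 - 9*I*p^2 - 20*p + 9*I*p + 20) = (p + 7)/(p - 5*I)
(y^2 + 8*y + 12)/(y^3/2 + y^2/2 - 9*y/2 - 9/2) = 2*(y^2 + 8*y + 12)/(y^3 + y^2 - 9*y - 9)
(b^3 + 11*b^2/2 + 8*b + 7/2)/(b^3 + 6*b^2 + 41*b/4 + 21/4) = 2*(b + 1)/(2*b + 3)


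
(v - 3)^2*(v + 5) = v^3 - v^2 - 21*v + 45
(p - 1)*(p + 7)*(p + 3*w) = p^3 + 3*p^2*w + 6*p^2 + 18*p*w - 7*p - 21*w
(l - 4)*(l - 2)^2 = l^3 - 8*l^2 + 20*l - 16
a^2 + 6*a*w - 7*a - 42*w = (a - 7)*(a + 6*w)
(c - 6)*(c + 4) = c^2 - 2*c - 24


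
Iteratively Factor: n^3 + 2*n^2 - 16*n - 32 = (n + 2)*(n^2 - 16) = (n + 2)*(n + 4)*(n - 4)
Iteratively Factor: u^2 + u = (u)*(u + 1)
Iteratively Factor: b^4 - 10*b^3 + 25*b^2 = (b)*(b^3 - 10*b^2 + 25*b) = b*(b - 5)*(b^2 - 5*b) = b^2*(b - 5)*(b - 5)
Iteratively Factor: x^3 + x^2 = (x)*(x^2 + x) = x^2*(x + 1)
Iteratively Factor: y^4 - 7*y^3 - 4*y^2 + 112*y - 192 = (y + 4)*(y^3 - 11*y^2 + 40*y - 48) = (y - 3)*(y + 4)*(y^2 - 8*y + 16) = (y - 4)*(y - 3)*(y + 4)*(y - 4)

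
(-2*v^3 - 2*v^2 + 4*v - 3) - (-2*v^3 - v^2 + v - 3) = -v^2 + 3*v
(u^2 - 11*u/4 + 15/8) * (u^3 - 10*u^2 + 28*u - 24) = u^5 - 51*u^4/4 + 459*u^3/8 - 479*u^2/4 + 237*u/2 - 45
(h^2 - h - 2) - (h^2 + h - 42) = 40 - 2*h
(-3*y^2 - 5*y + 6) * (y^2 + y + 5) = -3*y^4 - 8*y^3 - 14*y^2 - 19*y + 30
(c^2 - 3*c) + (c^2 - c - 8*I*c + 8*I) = 2*c^2 - 4*c - 8*I*c + 8*I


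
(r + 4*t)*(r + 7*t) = r^2 + 11*r*t + 28*t^2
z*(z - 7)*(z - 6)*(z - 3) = z^4 - 16*z^3 + 81*z^2 - 126*z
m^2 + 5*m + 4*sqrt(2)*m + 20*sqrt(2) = (m + 5)*(m + 4*sqrt(2))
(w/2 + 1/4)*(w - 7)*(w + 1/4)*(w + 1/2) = w^4/2 - 23*w^3/8 - 33*w^2/8 - 55*w/32 - 7/32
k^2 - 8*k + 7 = (k - 7)*(k - 1)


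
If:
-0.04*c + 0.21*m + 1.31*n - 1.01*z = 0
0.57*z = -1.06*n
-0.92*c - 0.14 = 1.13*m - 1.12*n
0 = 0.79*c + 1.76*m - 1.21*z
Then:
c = -0.47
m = 0.24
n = -0.02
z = 0.04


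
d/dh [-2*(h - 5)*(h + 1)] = 8 - 4*h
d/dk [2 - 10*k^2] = -20*k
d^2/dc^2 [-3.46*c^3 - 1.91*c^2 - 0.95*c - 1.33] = -20.76*c - 3.82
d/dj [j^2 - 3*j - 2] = 2*j - 3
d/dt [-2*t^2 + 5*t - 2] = 5 - 4*t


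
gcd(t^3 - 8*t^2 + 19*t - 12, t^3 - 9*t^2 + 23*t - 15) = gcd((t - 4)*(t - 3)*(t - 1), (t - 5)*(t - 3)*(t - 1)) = t^2 - 4*t + 3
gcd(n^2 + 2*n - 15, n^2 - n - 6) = n - 3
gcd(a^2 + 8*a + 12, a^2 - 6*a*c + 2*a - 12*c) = a + 2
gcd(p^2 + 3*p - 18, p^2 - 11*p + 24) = p - 3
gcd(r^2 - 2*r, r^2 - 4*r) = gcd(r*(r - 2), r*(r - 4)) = r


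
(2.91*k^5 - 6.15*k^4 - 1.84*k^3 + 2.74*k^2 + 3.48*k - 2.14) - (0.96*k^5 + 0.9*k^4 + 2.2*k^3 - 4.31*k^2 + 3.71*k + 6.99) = 1.95*k^5 - 7.05*k^4 - 4.04*k^3 + 7.05*k^2 - 0.23*k - 9.13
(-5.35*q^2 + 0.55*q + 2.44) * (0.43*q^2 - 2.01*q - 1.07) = -2.3005*q^4 + 10.99*q^3 + 5.6682*q^2 - 5.4929*q - 2.6108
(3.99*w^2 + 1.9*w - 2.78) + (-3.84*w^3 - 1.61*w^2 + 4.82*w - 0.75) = -3.84*w^3 + 2.38*w^2 + 6.72*w - 3.53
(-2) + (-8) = -10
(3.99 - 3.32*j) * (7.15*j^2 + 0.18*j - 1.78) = -23.738*j^3 + 27.9309*j^2 + 6.6278*j - 7.1022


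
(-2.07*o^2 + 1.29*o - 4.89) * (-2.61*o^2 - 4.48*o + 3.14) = 5.4027*o^4 + 5.9067*o^3 + 0.483899999999998*o^2 + 25.9578*o - 15.3546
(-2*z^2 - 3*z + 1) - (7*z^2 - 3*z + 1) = -9*z^2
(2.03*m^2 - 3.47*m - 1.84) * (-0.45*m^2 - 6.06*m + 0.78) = -0.9135*m^4 - 10.7403*m^3 + 23.4396*m^2 + 8.4438*m - 1.4352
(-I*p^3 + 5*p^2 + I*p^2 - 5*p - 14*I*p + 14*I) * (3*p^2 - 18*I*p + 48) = -3*I*p^5 - 3*p^4 + 3*I*p^4 + 3*p^3 - 180*I*p^3 - 12*p^2 + 180*I*p^2 + 12*p - 672*I*p + 672*I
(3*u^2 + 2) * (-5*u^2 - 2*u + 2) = -15*u^4 - 6*u^3 - 4*u^2 - 4*u + 4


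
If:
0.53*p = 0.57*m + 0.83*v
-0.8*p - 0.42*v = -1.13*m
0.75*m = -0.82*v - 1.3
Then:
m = -1.47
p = -1.96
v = -0.24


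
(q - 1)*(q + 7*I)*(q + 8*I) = q^3 - q^2 + 15*I*q^2 - 56*q - 15*I*q + 56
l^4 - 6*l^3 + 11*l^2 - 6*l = l*(l - 3)*(l - 2)*(l - 1)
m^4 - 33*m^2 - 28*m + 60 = (m - 6)*(m - 1)*(m + 2)*(m + 5)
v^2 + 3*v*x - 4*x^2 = (v - x)*(v + 4*x)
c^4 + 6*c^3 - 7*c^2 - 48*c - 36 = (c - 3)*(c + 1)*(c + 2)*(c + 6)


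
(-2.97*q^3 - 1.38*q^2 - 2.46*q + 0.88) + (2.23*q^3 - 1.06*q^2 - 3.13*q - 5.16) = -0.74*q^3 - 2.44*q^2 - 5.59*q - 4.28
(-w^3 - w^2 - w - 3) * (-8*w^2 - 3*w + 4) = 8*w^5 + 11*w^4 + 7*w^3 + 23*w^2 + 5*w - 12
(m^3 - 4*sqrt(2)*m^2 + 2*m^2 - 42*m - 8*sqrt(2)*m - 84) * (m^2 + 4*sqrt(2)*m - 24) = m^5 + 2*m^4 - 98*m^3 - 196*m^2 - 72*sqrt(2)*m^2 - 144*sqrt(2)*m + 1008*m + 2016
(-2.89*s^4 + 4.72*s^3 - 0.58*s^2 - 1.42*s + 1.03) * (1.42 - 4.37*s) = 12.6293*s^5 - 24.7302*s^4 + 9.237*s^3 + 5.3818*s^2 - 6.5175*s + 1.4626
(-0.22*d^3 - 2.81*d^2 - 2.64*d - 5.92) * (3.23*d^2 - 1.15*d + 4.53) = -0.7106*d^5 - 8.8233*d^4 - 6.2923*d^3 - 28.8149*d^2 - 5.1512*d - 26.8176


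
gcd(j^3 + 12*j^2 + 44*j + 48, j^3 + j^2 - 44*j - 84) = j^2 + 8*j + 12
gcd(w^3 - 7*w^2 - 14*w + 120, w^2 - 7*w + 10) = w - 5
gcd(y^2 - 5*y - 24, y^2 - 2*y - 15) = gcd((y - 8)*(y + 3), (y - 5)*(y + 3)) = y + 3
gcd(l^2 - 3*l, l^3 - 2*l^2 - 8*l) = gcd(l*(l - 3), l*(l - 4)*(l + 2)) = l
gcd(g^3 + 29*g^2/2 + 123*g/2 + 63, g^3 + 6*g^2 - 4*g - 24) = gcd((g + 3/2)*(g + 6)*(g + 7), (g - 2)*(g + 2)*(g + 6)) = g + 6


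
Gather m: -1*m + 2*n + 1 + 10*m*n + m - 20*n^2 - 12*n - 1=10*m*n - 20*n^2 - 10*n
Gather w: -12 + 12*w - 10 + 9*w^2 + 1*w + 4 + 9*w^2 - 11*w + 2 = 18*w^2 + 2*w - 16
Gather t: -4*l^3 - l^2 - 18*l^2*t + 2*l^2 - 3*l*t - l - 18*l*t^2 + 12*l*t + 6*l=-4*l^3 + l^2 - 18*l*t^2 + 5*l + t*(-18*l^2 + 9*l)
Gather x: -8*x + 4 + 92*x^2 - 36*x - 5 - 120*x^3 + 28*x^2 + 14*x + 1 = -120*x^3 + 120*x^2 - 30*x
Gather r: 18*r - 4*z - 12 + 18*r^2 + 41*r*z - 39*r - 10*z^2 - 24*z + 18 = 18*r^2 + r*(41*z - 21) - 10*z^2 - 28*z + 6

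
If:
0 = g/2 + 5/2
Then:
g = -5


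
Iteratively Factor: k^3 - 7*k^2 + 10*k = (k - 5)*(k^2 - 2*k) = k*(k - 5)*(k - 2)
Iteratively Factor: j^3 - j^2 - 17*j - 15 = (j + 1)*(j^2 - 2*j - 15) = (j - 5)*(j + 1)*(j + 3)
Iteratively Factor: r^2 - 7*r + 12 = (r - 4)*(r - 3)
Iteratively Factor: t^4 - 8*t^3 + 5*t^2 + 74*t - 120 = (t - 2)*(t^3 - 6*t^2 - 7*t + 60) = (t - 5)*(t - 2)*(t^2 - t - 12) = (t - 5)*(t - 2)*(t + 3)*(t - 4)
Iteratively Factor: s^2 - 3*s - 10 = (s + 2)*(s - 5)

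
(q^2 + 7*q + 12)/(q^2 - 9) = (q + 4)/(q - 3)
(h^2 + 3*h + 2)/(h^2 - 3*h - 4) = (h + 2)/(h - 4)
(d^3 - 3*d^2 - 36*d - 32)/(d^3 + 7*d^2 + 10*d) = (d^3 - 3*d^2 - 36*d - 32)/(d*(d^2 + 7*d + 10))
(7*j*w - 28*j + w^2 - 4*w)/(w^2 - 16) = (7*j + w)/(w + 4)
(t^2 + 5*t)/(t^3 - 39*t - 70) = t/(t^2 - 5*t - 14)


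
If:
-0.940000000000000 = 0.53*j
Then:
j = -1.77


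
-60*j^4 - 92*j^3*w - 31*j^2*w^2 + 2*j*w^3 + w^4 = (-6*j + w)*(j + w)*(2*j + w)*(5*j + w)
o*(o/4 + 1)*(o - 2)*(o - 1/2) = o^4/4 + 3*o^3/8 - 9*o^2/4 + o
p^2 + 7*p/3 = p*(p + 7/3)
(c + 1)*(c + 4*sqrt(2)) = c^2 + c + 4*sqrt(2)*c + 4*sqrt(2)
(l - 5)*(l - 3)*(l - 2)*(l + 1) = l^4 - 9*l^3 + 21*l^2 + l - 30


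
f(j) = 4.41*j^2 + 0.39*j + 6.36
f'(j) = 8.82*j + 0.39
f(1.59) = 18.13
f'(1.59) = 14.41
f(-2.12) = 25.35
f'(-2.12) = -18.31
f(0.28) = 6.81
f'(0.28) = 2.86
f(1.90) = 23.02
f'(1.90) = 17.15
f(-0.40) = 6.91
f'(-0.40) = -3.14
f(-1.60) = 17.03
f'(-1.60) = -13.72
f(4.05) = 80.27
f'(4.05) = 36.11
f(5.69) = 151.36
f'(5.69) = 50.58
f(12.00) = 646.08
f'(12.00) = 106.23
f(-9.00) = 360.06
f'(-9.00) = -78.99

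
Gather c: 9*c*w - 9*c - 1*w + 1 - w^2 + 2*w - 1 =c*(9*w - 9) - w^2 + w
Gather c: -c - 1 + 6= 5 - c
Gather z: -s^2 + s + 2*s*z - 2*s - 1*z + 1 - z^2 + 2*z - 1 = -s^2 - s - z^2 + z*(2*s + 1)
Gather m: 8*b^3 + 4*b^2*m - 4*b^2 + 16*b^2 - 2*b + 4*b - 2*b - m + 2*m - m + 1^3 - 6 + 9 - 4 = 8*b^3 + 4*b^2*m + 12*b^2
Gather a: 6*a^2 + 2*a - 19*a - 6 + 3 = 6*a^2 - 17*a - 3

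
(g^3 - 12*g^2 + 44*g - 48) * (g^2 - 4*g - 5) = g^5 - 16*g^4 + 87*g^3 - 164*g^2 - 28*g + 240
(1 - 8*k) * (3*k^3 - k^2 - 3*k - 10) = -24*k^4 + 11*k^3 + 23*k^2 + 77*k - 10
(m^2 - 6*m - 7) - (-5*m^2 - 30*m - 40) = 6*m^2 + 24*m + 33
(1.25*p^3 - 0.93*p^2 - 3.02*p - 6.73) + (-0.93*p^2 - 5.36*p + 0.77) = 1.25*p^3 - 1.86*p^2 - 8.38*p - 5.96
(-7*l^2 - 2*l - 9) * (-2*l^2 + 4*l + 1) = 14*l^4 - 24*l^3 + 3*l^2 - 38*l - 9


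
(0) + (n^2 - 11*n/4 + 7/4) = n^2 - 11*n/4 + 7/4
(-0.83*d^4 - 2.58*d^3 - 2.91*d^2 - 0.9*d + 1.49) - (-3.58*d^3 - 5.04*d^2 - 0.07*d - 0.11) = -0.83*d^4 + 1.0*d^3 + 2.13*d^2 - 0.83*d + 1.6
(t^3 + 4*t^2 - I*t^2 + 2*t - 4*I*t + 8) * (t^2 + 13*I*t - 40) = t^5 + 4*t^4 + 12*I*t^4 - 25*t^3 + 48*I*t^3 - 100*t^2 + 66*I*t^2 - 80*t + 264*I*t - 320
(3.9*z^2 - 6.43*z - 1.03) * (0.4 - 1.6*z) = -6.24*z^3 + 11.848*z^2 - 0.924*z - 0.412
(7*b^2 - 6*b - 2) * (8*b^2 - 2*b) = 56*b^4 - 62*b^3 - 4*b^2 + 4*b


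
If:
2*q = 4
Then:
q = 2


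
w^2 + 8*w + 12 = (w + 2)*(w + 6)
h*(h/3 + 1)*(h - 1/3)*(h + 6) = h^4/3 + 26*h^3/9 + 5*h^2 - 2*h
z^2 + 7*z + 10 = (z + 2)*(z + 5)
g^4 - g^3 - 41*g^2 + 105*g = g*(g - 5)*(g - 3)*(g + 7)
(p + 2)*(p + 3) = p^2 + 5*p + 6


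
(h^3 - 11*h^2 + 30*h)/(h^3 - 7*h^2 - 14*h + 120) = h/(h + 4)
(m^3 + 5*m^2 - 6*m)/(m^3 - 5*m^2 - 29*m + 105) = m*(m^2 + 5*m - 6)/(m^3 - 5*m^2 - 29*m + 105)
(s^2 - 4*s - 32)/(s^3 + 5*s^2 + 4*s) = (s - 8)/(s*(s + 1))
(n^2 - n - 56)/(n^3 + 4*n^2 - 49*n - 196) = (n - 8)/(n^2 - 3*n - 28)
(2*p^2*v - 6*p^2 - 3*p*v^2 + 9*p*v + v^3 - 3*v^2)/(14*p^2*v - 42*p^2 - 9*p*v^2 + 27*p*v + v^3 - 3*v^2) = (p - v)/(7*p - v)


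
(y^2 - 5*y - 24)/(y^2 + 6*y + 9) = (y - 8)/(y + 3)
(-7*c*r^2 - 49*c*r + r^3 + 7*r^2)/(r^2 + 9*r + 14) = r*(-7*c + r)/(r + 2)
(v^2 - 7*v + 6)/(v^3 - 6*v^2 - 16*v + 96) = (v - 1)/(v^2 - 16)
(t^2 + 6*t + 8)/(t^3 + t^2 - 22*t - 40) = 1/(t - 5)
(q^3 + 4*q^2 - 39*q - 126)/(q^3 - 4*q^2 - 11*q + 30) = (q^2 + q - 42)/(q^2 - 7*q + 10)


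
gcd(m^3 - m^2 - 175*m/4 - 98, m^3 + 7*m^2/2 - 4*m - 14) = m + 7/2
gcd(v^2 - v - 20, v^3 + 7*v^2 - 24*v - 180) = v - 5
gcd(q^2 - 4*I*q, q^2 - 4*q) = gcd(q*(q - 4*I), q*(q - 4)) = q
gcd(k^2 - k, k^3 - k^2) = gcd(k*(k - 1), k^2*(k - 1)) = k^2 - k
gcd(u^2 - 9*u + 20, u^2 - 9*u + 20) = u^2 - 9*u + 20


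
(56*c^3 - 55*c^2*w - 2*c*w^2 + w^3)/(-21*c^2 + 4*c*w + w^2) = (8*c^2 - 9*c*w + w^2)/(-3*c + w)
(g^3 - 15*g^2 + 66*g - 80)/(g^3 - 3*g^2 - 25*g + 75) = (g^2 - 10*g + 16)/(g^2 + 2*g - 15)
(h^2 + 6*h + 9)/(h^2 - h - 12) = (h + 3)/(h - 4)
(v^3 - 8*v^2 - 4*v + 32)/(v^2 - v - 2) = (v^2 - 6*v - 16)/(v + 1)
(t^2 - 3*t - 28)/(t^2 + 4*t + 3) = (t^2 - 3*t - 28)/(t^2 + 4*t + 3)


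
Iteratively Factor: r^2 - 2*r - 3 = (r - 3)*(r + 1)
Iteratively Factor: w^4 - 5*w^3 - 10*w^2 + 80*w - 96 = (w - 3)*(w^3 - 2*w^2 - 16*w + 32) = (w - 4)*(w - 3)*(w^2 + 2*w - 8) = (w - 4)*(w - 3)*(w + 4)*(w - 2)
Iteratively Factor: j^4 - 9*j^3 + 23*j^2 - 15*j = (j - 5)*(j^3 - 4*j^2 + 3*j) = (j - 5)*(j - 1)*(j^2 - 3*j) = (j - 5)*(j - 3)*(j - 1)*(j)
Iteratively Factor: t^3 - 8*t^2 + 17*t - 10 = (t - 5)*(t^2 - 3*t + 2) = (t - 5)*(t - 2)*(t - 1)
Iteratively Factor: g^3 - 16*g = (g)*(g^2 - 16) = g*(g - 4)*(g + 4)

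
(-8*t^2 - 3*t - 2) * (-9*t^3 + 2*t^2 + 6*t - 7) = 72*t^5 + 11*t^4 - 36*t^3 + 34*t^2 + 9*t + 14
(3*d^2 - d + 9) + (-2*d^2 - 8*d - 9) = d^2 - 9*d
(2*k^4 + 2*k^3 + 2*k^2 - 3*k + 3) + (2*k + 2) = 2*k^4 + 2*k^3 + 2*k^2 - k + 5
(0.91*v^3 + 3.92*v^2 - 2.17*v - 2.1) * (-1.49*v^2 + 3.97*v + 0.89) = -1.3559*v^5 - 2.2281*v^4 + 19.6056*v^3 - 1.9971*v^2 - 10.2683*v - 1.869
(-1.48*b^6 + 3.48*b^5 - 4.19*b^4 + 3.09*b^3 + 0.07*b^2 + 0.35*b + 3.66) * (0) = 0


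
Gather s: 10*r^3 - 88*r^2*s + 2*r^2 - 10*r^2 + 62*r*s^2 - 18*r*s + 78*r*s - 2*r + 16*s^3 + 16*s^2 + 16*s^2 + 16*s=10*r^3 - 8*r^2 - 2*r + 16*s^3 + s^2*(62*r + 32) + s*(-88*r^2 + 60*r + 16)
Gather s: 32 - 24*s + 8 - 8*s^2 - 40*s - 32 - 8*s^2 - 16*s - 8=-16*s^2 - 80*s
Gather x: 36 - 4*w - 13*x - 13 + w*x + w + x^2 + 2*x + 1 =-3*w + x^2 + x*(w - 11) + 24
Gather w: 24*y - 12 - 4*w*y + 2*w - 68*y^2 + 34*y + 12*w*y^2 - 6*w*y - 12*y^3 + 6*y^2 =w*(12*y^2 - 10*y + 2) - 12*y^3 - 62*y^2 + 58*y - 12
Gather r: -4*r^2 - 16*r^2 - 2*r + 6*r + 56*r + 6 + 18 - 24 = -20*r^2 + 60*r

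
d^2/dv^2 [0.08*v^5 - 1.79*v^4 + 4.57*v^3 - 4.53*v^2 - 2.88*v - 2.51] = 1.6*v^3 - 21.48*v^2 + 27.42*v - 9.06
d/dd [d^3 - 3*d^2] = 3*d*(d - 2)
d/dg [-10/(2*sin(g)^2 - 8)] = 10*sin(g)*cos(g)/(sin(g)^2 - 4)^2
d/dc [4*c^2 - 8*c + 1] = 8*c - 8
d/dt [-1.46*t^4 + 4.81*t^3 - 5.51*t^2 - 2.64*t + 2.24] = -5.84*t^3 + 14.43*t^2 - 11.02*t - 2.64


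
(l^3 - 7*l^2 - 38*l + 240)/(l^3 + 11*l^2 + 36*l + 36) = (l^2 - 13*l + 40)/(l^2 + 5*l + 6)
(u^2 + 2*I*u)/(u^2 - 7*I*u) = (u + 2*I)/(u - 7*I)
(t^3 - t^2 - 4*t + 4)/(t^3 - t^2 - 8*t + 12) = (t^2 + t - 2)/(t^2 + t - 6)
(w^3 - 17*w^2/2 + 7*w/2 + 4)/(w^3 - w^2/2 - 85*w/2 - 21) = (w^2 - 9*w + 8)/(w^2 - w - 42)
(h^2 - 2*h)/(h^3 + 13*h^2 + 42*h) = (h - 2)/(h^2 + 13*h + 42)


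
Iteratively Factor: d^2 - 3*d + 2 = (d - 2)*(d - 1)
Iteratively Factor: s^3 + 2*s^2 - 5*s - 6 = (s - 2)*(s^2 + 4*s + 3) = (s - 2)*(s + 3)*(s + 1)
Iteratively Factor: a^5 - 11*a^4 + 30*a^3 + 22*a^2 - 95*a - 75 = (a + 1)*(a^4 - 12*a^3 + 42*a^2 - 20*a - 75) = (a - 3)*(a + 1)*(a^3 - 9*a^2 + 15*a + 25) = (a - 5)*(a - 3)*(a + 1)*(a^2 - 4*a - 5) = (a - 5)^2*(a - 3)*(a + 1)*(a + 1)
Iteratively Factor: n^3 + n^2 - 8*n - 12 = (n + 2)*(n^2 - n - 6) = (n + 2)^2*(n - 3)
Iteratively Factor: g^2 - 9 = (g + 3)*(g - 3)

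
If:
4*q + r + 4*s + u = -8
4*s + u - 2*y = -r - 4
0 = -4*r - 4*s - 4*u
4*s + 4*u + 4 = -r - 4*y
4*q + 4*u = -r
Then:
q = -11/13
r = 12/13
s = -20/13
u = 8/13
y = -4/13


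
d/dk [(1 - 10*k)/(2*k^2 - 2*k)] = (5*k^2 - k + 1/2)/(k^2*(k^2 - 2*k + 1))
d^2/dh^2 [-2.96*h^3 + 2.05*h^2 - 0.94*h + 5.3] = 4.1 - 17.76*h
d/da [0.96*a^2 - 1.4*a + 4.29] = 1.92*a - 1.4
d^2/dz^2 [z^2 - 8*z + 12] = 2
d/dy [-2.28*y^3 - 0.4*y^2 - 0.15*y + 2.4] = -6.84*y^2 - 0.8*y - 0.15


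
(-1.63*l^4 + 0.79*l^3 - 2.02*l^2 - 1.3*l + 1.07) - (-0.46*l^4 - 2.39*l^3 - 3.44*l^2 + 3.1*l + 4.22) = -1.17*l^4 + 3.18*l^3 + 1.42*l^2 - 4.4*l - 3.15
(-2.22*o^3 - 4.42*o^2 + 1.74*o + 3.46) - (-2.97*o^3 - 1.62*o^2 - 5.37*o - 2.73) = 0.75*o^3 - 2.8*o^2 + 7.11*o + 6.19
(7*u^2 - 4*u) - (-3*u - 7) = 7*u^2 - u + 7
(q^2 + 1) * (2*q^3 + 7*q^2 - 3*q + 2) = 2*q^5 + 7*q^4 - q^3 + 9*q^2 - 3*q + 2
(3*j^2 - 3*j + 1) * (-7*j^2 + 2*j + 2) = -21*j^4 + 27*j^3 - 7*j^2 - 4*j + 2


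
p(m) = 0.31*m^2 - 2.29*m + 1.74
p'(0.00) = -2.29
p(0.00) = 1.74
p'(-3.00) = -4.15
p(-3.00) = 11.40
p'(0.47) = -2.00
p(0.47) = 0.73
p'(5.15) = 0.90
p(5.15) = -1.83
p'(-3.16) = -4.25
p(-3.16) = 12.07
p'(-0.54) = -2.62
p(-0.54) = 3.07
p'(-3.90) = -4.71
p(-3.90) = 15.39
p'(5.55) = 1.15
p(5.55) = -1.42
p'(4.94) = 0.77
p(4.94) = -2.01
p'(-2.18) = -3.64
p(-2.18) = 8.21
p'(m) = 0.62*m - 2.29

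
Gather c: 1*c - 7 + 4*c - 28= 5*c - 35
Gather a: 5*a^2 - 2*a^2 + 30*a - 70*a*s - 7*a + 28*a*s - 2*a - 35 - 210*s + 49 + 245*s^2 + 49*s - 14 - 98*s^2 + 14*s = 3*a^2 + a*(21 - 42*s) + 147*s^2 - 147*s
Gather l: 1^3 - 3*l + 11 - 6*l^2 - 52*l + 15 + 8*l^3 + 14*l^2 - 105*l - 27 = 8*l^3 + 8*l^2 - 160*l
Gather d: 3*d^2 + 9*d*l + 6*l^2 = 3*d^2 + 9*d*l + 6*l^2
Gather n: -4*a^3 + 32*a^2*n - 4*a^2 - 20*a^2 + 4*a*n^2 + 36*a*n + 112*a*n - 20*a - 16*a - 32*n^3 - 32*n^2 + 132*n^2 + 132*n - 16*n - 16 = -4*a^3 - 24*a^2 - 36*a - 32*n^3 + n^2*(4*a + 100) + n*(32*a^2 + 148*a + 116) - 16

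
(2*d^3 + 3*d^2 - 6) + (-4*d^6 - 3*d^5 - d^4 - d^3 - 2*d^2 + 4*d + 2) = -4*d^6 - 3*d^5 - d^4 + d^3 + d^2 + 4*d - 4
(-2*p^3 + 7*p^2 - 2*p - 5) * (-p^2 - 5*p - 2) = 2*p^5 + 3*p^4 - 29*p^3 + p^2 + 29*p + 10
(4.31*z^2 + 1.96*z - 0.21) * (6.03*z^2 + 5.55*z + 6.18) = 25.9893*z^4 + 35.7393*z^3 + 36.2475*z^2 + 10.9473*z - 1.2978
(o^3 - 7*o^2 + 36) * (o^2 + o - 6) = o^5 - 6*o^4 - 13*o^3 + 78*o^2 + 36*o - 216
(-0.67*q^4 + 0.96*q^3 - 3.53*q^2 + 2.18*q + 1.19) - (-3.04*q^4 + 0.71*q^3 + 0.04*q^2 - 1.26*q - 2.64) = 2.37*q^4 + 0.25*q^3 - 3.57*q^2 + 3.44*q + 3.83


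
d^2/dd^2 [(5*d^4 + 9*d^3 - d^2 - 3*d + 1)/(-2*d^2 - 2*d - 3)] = 2*(-20*d^6 - 60*d^5 - 150*d^4 - 214*d^3 - 462*d^2 - 309*d - 7)/(8*d^6 + 24*d^5 + 60*d^4 + 80*d^3 + 90*d^2 + 54*d + 27)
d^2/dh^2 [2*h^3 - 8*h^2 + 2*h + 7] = 12*h - 16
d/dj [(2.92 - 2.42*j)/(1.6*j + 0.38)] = (-8.94656*j - 2.124808)/(1.6*j + 0.38)^3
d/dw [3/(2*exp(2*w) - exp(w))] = 3*(1 - 4*exp(w))*exp(-w)/(2*exp(w) - 1)^2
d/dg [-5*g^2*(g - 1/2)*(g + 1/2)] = -20*g^3 + 5*g/2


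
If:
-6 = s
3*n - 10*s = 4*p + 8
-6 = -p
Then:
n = -28/3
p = 6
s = -6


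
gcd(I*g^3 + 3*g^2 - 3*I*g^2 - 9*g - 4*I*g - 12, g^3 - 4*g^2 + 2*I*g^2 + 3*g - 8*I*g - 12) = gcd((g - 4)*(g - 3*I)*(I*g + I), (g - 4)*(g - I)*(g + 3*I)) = g - 4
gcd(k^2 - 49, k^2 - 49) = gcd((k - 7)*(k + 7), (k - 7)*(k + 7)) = k^2 - 49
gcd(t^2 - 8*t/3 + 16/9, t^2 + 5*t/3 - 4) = t - 4/3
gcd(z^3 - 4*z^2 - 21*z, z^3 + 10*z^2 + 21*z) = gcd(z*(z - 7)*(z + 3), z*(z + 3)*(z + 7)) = z^2 + 3*z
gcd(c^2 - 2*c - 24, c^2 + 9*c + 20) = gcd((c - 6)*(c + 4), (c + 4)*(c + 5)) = c + 4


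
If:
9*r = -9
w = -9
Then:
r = -1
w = -9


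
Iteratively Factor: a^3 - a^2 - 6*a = (a - 3)*(a^2 + 2*a) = (a - 3)*(a + 2)*(a)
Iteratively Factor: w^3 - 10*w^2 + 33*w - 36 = (w - 3)*(w^2 - 7*w + 12) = (w - 3)^2*(w - 4)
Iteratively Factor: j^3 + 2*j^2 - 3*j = (j - 1)*(j^2 + 3*j) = j*(j - 1)*(j + 3)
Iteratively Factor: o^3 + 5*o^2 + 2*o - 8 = (o - 1)*(o^2 + 6*o + 8) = (o - 1)*(o + 2)*(o + 4)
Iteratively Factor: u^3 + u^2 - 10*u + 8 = (u - 2)*(u^2 + 3*u - 4) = (u - 2)*(u + 4)*(u - 1)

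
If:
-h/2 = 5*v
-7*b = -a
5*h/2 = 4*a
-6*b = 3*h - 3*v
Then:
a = 0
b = 0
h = 0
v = 0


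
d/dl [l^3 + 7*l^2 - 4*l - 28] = 3*l^2 + 14*l - 4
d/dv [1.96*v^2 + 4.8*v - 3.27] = 3.92*v + 4.8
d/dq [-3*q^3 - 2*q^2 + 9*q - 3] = -9*q^2 - 4*q + 9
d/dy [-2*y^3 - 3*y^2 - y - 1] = -6*y^2 - 6*y - 1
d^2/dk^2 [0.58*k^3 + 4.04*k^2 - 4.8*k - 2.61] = 3.48*k + 8.08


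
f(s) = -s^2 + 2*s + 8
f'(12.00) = -22.00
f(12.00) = -112.00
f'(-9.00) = 20.00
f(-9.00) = -91.00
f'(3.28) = -4.56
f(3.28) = 3.80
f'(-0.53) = 3.06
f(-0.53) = 6.66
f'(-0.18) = 2.36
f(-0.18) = 7.61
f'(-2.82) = 7.64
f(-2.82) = -5.59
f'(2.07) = -2.14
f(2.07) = 7.86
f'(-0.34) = 2.68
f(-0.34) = 7.20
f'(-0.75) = 3.50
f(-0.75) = 5.94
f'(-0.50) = 3.00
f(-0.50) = 6.75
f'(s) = 2 - 2*s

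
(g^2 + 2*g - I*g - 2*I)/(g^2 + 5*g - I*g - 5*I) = (g + 2)/(g + 5)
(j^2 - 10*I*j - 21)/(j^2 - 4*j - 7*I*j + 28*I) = (j - 3*I)/(j - 4)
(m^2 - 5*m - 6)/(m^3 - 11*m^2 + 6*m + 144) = (m + 1)/(m^2 - 5*m - 24)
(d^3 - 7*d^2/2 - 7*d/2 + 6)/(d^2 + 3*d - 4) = (d^2 - 5*d/2 - 6)/(d + 4)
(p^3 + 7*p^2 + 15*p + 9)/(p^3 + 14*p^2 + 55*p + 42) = (p^2 + 6*p + 9)/(p^2 + 13*p + 42)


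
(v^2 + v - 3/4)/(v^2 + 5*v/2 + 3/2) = (v - 1/2)/(v + 1)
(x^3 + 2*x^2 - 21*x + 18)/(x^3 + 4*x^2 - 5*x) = (x^2 + 3*x - 18)/(x*(x + 5))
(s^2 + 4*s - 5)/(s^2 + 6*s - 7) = (s + 5)/(s + 7)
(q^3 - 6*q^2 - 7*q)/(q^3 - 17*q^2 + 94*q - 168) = q*(q + 1)/(q^2 - 10*q + 24)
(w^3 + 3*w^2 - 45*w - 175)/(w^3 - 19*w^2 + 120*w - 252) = (w^2 + 10*w + 25)/(w^2 - 12*w + 36)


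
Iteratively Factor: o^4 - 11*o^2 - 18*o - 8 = (o + 1)*(o^3 - o^2 - 10*o - 8) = (o + 1)*(o + 2)*(o^2 - 3*o - 4) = (o - 4)*(o + 1)*(o + 2)*(o + 1)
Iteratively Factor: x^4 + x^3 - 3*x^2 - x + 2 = (x - 1)*(x^3 + 2*x^2 - x - 2) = (x - 1)^2*(x^2 + 3*x + 2) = (x - 1)^2*(x + 2)*(x + 1)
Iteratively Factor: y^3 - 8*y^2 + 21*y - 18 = (y - 2)*(y^2 - 6*y + 9) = (y - 3)*(y - 2)*(y - 3)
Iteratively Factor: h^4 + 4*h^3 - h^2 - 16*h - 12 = (h - 2)*(h^3 + 6*h^2 + 11*h + 6) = (h - 2)*(h + 3)*(h^2 + 3*h + 2) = (h - 2)*(h + 2)*(h + 3)*(h + 1)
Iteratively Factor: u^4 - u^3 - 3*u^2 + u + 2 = (u - 1)*(u^3 - 3*u - 2) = (u - 1)*(u + 1)*(u^2 - u - 2) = (u - 2)*(u - 1)*(u + 1)*(u + 1)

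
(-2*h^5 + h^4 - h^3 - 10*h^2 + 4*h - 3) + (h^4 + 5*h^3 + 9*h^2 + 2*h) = -2*h^5 + 2*h^4 + 4*h^3 - h^2 + 6*h - 3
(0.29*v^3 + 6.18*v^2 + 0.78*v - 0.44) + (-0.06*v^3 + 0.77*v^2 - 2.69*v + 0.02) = 0.23*v^3 + 6.95*v^2 - 1.91*v - 0.42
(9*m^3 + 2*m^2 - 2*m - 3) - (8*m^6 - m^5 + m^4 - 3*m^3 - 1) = -8*m^6 + m^5 - m^4 + 12*m^3 + 2*m^2 - 2*m - 2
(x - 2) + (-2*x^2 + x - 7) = -2*x^2 + 2*x - 9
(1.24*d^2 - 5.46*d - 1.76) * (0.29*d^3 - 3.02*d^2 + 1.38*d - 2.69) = 0.3596*d^5 - 5.3282*d^4 + 17.69*d^3 - 5.5552*d^2 + 12.2586*d + 4.7344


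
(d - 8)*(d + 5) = d^2 - 3*d - 40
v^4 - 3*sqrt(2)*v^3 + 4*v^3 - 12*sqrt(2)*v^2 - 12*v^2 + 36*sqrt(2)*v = v*(v - 2)*(v + 6)*(v - 3*sqrt(2))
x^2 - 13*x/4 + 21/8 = (x - 7/4)*(x - 3/2)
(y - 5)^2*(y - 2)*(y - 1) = y^4 - 13*y^3 + 57*y^2 - 95*y + 50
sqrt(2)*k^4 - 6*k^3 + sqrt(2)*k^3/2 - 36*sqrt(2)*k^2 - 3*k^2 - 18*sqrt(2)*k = k*(k - 6*sqrt(2))*(k + 3*sqrt(2))*(sqrt(2)*k + sqrt(2)/2)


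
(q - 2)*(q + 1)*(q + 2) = q^3 + q^2 - 4*q - 4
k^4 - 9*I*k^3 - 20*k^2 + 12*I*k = k*(k - 6*I)*(k - 2*I)*(k - I)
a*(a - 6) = a^2 - 6*a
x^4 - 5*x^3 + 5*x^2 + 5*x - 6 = (x - 3)*(x - 2)*(x - 1)*(x + 1)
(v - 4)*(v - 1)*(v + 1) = v^3 - 4*v^2 - v + 4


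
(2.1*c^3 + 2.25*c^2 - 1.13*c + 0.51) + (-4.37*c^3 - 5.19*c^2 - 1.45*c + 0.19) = -2.27*c^3 - 2.94*c^2 - 2.58*c + 0.7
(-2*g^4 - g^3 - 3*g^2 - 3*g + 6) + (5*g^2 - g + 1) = -2*g^4 - g^3 + 2*g^2 - 4*g + 7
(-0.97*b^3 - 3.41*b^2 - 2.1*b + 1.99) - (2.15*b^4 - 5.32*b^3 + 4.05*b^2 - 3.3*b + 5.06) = -2.15*b^4 + 4.35*b^3 - 7.46*b^2 + 1.2*b - 3.07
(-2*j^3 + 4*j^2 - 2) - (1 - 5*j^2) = -2*j^3 + 9*j^2 - 3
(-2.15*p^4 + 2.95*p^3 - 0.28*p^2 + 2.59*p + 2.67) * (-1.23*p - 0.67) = 2.6445*p^5 - 2.188*p^4 - 1.6321*p^3 - 2.9981*p^2 - 5.0194*p - 1.7889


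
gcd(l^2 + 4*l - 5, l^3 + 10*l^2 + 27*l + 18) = 1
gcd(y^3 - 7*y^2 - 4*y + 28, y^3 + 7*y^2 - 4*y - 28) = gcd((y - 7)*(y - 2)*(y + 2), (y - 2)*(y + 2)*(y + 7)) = y^2 - 4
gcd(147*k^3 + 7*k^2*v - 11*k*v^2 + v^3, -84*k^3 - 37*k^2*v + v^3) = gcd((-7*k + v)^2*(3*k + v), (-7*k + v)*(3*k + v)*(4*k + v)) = -21*k^2 - 4*k*v + v^2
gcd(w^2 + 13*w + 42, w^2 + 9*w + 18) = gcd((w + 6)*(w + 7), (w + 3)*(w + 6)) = w + 6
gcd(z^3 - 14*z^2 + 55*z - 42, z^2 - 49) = z - 7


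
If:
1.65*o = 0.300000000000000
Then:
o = 0.18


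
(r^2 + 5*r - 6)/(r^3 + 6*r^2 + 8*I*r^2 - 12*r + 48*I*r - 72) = (r - 1)/(r^2 + 8*I*r - 12)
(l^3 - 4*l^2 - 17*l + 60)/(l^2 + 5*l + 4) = (l^2 - 8*l + 15)/(l + 1)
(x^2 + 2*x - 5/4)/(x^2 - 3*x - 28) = (-x^2 - 2*x + 5/4)/(-x^2 + 3*x + 28)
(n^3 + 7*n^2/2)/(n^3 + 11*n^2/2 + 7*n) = n/(n + 2)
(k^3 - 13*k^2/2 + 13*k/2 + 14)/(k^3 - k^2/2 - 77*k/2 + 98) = (k + 1)/(k + 7)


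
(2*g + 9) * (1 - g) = -2*g^2 - 7*g + 9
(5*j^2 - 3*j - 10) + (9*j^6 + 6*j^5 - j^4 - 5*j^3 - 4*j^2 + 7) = 9*j^6 + 6*j^5 - j^4 - 5*j^3 + j^2 - 3*j - 3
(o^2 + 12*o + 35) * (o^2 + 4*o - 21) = o^4 + 16*o^3 + 62*o^2 - 112*o - 735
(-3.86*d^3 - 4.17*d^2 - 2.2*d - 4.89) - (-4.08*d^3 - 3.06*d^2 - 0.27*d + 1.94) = 0.22*d^3 - 1.11*d^2 - 1.93*d - 6.83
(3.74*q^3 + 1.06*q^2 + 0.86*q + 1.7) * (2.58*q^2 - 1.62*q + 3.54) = 9.6492*q^5 - 3.324*q^4 + 13.7412*q^3 + 6.7452*q^2 + 0.2904*q + 6.018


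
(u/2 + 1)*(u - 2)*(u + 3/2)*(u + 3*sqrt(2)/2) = u^4/2 + 3*u^3/4 + 3*sqrt(2)*u^3/4 - 2*u^2 + 9*sqrt(2)*u^2/8 - 3*sqrt(2)*u - 3*u - 9*sqrt(2)/2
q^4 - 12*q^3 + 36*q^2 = q^2*(q - 6)^2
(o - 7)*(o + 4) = o^2 - 3*o - 28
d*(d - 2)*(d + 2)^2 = d^4 + 2*d^3 - 4*d^2 - 8*d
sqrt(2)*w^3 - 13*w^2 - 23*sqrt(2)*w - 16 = (w - 8*sqrt(2))*(w + sqrt(2))*(sqrt(2)*w + 1)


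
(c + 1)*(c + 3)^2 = c^3 + 7*c^2 + 15*c + 9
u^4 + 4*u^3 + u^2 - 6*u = u*(u - 1)*(u + 2)*(u + 3)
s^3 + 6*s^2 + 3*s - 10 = (s - 1)*(s + 2)*(s + 5)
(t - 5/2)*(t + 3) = t^2 + t/2 - 15/2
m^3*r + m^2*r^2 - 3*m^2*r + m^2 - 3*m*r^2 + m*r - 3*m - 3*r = (m - 3)*(m + r)*(m*r + 1)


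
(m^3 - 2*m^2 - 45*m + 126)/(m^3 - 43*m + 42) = (m - 3)/(m - 1)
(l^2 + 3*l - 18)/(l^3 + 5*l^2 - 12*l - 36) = 1/(l + 2)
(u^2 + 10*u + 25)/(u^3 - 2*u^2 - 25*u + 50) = (u + 5)/(u^2 - 7*u + 10)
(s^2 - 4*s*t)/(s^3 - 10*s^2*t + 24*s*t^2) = 1/(s - 6*t)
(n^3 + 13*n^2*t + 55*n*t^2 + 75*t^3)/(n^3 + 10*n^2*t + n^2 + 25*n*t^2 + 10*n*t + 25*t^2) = (n + 3*t)/(n + 1)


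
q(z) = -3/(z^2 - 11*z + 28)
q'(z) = -3*(11 - 2*z)/(z^2 - 11*z + 28)^2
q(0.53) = -0.13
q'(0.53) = -0.06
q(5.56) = 1.34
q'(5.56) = 0.07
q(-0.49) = -0.09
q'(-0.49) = -0.03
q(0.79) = -0.15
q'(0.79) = -0.07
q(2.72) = -0.55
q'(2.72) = -0.56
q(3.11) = -0.87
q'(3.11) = -1.20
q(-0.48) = -0.09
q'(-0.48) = -0.03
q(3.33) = -1.22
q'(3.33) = -2.15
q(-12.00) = -0.00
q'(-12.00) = 0.00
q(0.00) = -0.11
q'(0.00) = -0.04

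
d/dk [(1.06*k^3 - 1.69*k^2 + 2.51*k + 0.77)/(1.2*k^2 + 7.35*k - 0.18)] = (1.272*k^4 + 15.582*k^3 - 16.0059*k^2 - 1.2396*k - 6.1113)/(1.44*k^4 + 17.64*k^3 + 53.5905*k^2 - 2.646*k + 0.0324)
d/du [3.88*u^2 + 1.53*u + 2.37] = 7.76*u + 1.53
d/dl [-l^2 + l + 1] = 1 - 2*l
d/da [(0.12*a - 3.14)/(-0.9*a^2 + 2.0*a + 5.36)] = (0.108*a^2 - 5.652*a + 6.9232)/(0.81*a^4 - 3.6*a^3 - 5.648*a^2 + 21.44*a + 28.7296)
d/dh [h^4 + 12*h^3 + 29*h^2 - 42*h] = 4*h^3 + 36*h^2 + 58*h - 42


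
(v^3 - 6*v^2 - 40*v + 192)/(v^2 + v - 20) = (v^2 - 2*v - 48)/(v + 5)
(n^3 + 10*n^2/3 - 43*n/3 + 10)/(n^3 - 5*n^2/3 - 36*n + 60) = (n - 1)/(n - 6)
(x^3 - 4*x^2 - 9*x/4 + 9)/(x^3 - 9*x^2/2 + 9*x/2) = (x^2 - 5*x/2 - 6)/(x*(x - 3))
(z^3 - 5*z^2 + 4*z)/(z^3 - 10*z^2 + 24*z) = (z - 1)/(z - 6)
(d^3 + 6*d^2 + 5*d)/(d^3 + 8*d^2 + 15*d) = (d + 1)/(d + 3)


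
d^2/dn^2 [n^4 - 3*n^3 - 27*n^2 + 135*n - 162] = 12*n^2 - 18*n - 54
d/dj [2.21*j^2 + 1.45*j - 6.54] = 4.42*j + 1.45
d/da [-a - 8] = -1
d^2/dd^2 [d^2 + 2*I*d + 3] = 2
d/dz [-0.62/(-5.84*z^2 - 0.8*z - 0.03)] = (-7.2416*z - 0.496)/(5.84*z^2 + 0.8*z + 0.03)^2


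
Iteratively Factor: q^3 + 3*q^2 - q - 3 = (q - 1)*(q^2 + 4*q + 3) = (q - 1)*(q + 3)*(q + 1)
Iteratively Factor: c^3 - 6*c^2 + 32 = (c - 4)*(c^2 - 2*c - 8) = (c - 4)^2*(c + 2)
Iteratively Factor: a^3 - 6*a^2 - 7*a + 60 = (a - 5)*(a^2 - a - 12) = (a - 5)*(a + 3)*(a - 4)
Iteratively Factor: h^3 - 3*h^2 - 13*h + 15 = (h - 1)*(h^2 - 2*h - 15) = (h - 5)*(h - 1)*(h + 3)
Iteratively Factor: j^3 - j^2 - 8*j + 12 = (j - 2)*(j^2 + j - 6) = (j - 2)^2*(j + 3)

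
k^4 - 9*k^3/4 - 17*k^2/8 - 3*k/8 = k*(k - 3)*(k + 1/4)*(k + 1/2)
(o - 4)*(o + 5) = o^2 + o - 20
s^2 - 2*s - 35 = (s - 7)*(s + 5)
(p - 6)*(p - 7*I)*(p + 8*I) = p^3 - 6*p^2 + I*p^2 + 56*p - 6*I*p - 336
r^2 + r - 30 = (r - 5)*(r + 6)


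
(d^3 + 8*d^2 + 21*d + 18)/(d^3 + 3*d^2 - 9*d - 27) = (d + 2)/(d - 3)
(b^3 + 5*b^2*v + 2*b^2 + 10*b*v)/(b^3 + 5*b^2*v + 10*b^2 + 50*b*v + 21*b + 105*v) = b*(b + 2)/(b^2 + 10*b + 21)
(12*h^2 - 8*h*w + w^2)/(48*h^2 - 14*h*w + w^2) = (-2*h + w)/(-8*h + w)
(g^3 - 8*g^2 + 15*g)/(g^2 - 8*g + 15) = g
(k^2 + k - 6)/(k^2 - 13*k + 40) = (k^2 + k - 6)/(k^2 - 13*k + 40)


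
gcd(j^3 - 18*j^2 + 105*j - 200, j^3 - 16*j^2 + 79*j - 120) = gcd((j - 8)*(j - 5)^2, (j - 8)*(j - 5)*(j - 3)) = j^2 - 13*j + 40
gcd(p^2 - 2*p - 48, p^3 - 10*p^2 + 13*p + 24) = p - 8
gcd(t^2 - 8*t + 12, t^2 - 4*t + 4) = t - 2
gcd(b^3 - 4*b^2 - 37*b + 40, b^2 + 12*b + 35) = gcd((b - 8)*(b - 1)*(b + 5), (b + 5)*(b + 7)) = b + 5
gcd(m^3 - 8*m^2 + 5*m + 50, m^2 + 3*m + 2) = m + 2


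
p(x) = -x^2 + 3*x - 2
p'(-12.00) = 27.00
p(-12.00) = -182.00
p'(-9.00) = 21.00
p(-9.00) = -110.00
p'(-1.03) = 5.06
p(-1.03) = -6.15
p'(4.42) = -5.84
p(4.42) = -8.28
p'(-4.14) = 11.28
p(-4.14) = -31.56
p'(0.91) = 1.18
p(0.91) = -0.10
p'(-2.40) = 7.80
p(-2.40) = -14.96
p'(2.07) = -1.14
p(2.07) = -0.07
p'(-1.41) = 5.82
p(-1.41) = -8.22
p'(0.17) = 2.66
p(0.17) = -1.52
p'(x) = 3 - 2*x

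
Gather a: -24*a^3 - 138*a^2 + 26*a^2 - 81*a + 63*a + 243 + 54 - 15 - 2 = -24*a^3 - 112*a^2 - 18*a + 280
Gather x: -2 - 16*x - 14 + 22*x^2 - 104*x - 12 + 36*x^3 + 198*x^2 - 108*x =36*x^3 + 220*x^2 - 228*x - 28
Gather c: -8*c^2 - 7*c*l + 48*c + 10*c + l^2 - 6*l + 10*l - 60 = -8*c^2 + c*(58 - 7*l) + l^2 + 4*l - 60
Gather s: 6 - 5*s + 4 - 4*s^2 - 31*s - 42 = -4*s^2 - 36*s - 32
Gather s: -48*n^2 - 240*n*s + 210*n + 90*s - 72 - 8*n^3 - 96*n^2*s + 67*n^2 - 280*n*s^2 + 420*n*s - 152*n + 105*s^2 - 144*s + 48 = -8*n^3 + 19*n^2 + 58*n + s^2*(105 - 280*n) + s*(-96*n^2 + 180*n - 54) - 24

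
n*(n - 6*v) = n^2 - 6*n*v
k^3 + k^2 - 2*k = k*(k - 1)*(k + 2)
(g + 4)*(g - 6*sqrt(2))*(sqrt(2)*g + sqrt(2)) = sqrt(2)*g^3 - 12*g^2 + 5*sqrt(2)*g^2 - 60*g + 4*sqrt(2)*g - 48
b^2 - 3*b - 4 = (b - 4)*(b + 1)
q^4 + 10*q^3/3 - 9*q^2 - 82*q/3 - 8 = (q - 3)*(q + 1/3)*(q + 2)*(q + 4)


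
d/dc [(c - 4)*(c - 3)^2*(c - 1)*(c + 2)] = 5*c^4 - 36*c^3 + 63*c^2 + 34*c - 102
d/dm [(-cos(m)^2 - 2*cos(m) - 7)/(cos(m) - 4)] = (cos(m)^2 - 8*cos(m) - 15)*sin(m)/(cos(m) - 4)^2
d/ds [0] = 0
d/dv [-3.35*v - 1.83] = -3.35000000000000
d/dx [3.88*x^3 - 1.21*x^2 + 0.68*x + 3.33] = 11.64*x^2 - 2.42*x + 0.68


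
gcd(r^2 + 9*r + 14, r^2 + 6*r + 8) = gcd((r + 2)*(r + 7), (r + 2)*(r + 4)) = r + 2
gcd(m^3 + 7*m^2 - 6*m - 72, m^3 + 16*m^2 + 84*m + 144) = m^2 + 10*m + 24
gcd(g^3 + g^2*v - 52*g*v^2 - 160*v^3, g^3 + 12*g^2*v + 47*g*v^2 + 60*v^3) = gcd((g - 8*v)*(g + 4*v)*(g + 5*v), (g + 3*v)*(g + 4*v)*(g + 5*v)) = g^2 + 9*g*v + 20*v^2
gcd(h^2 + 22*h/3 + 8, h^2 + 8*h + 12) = h + 6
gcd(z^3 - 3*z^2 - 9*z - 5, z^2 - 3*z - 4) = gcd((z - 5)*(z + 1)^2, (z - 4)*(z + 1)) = z + 1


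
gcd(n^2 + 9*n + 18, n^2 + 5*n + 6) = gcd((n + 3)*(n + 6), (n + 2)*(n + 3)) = n + 3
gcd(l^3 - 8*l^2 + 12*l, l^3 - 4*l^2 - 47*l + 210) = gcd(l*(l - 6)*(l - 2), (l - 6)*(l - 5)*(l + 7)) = l - 6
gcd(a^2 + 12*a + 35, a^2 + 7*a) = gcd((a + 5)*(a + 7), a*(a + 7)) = a + 7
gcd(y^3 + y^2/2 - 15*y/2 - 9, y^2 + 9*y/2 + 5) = y + 2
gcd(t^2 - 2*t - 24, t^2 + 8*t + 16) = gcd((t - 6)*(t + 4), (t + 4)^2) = t + 4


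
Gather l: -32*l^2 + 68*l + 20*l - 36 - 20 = -32*l^2 + 88*l - 56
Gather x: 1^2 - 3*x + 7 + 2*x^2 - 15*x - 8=2*x^2 - 18*x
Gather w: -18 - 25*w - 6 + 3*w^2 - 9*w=3*w^2 - 34*w - 24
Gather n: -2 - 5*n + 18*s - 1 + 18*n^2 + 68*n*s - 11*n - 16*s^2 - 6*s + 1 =18*n^2 + n*(68*s - 16) - 16*s^2 + 12*s - 2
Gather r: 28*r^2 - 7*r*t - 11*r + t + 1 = 28*r^2 + r*(-7*t - 11) + t + 1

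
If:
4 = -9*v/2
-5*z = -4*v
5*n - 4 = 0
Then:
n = 4/5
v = -8/9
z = -32/45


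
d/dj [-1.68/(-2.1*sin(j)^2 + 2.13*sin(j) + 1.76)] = (3.5784 - 7.056*sin(j))*cos(j)/(-2.1*sin(j)^2 + 2.13*sin(j) + 1.76)^2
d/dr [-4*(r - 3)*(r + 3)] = -8*r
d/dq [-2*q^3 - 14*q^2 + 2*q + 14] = -6*q^2 - 28*q + 2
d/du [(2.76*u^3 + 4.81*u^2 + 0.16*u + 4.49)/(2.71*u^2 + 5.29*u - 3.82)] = (7.4796*u^4 + 29.2008*u^3 - 6.6183*u^2 - 61.0842*u - 24.3633)/(7.3441*u^4 + 28.6718*u^3 + 7.2797*u^2 - 40.4156*u + 14.5924)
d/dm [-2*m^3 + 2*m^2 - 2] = 2*m*(2 - 3*m)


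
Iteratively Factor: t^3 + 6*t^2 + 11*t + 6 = (t + 3)*(t^2 + 3*t + 2) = (t + 2)*(t + 3)*(t + 1)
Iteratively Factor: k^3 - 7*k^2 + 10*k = (k - 5)*(k^2 - 2*k) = (k - 5)*(k - 2)*(k)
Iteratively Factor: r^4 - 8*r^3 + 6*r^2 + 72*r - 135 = (r - 3)*(r^3 - 5*r^2 - 9*r + 45) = (r - 3)*(r + 3)*(r^2 - 8*r + 15) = (r - 3)^2*(r + 3)*(r - 5)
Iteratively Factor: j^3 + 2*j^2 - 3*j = (j)*(j^2 + 2*j - 3) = j*(j + 3)*(j - 1)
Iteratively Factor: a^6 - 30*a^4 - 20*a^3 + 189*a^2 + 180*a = (a - 5)*(a^5 + 5*a^4 - 5*a^3 - 45*a^2 - 36*a) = (a - 5)*(a - 3)*(a^4 + 8*a^3 + 19*a^2 + 12*a) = (a - 5)*(a - 3)*(a + 1)*(a^3 + 7*a^2 + 12*a) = (a - 5)*(a - 3)*(a + 1)*(a + 4)*(a^2 + 3*a) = (a - 5)*(a - 3)*(a + 1)*(a + 3)*(a + 4)*(a)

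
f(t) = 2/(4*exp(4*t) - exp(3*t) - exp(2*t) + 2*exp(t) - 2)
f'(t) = 2*(-16*exp(4*t) + 3*exp(3*t) + 2*exp(2*t) - 2*exp(t))/(4*exp(4*t) - exp(3*t) - exp(2*t) + 2*exp(t) - 2)^2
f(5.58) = 0.00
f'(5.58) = -0.00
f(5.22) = 0.00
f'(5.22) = -0.00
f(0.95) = 0.01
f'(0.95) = -0.05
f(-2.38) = -1.10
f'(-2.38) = -0.10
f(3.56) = 0.00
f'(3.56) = -0.00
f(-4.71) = -1.01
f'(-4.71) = -0.01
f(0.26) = 0.25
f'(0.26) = -1.17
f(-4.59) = -1.01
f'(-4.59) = -0.01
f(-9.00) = -1.00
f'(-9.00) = 0.00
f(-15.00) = -1.00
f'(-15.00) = 0.00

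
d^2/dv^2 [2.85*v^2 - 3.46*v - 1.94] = 5.70000000000000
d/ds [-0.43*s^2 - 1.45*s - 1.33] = -0.86*s - 1.45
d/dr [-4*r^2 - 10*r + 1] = -8*r - 10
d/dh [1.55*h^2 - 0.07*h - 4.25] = 3.1*h - 0.07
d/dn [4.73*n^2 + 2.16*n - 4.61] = 9.46*n + 2.16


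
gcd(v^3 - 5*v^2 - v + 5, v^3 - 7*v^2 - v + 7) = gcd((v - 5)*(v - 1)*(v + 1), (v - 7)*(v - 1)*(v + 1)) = v^2 - 1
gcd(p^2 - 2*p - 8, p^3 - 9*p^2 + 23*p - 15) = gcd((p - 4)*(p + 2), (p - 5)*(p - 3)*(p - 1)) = 1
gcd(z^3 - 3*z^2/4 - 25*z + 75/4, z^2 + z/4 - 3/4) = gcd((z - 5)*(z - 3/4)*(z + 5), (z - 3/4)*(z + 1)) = z - 3/4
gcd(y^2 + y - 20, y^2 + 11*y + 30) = y + 5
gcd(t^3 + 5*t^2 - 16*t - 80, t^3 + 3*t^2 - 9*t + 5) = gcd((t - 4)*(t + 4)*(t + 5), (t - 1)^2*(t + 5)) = t + 5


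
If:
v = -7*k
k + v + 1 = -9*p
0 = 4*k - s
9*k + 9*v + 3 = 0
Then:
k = 1/18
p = -2/27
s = 2/9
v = -7/18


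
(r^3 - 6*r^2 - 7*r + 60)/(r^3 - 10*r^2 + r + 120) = (r - 4)/(r - 8)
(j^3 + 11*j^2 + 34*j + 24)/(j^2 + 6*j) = j + 5 + 4/j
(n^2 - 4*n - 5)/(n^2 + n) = (n - 5)/n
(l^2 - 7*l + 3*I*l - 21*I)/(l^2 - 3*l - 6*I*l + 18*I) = (l^2 + l*(-7 + 3*I) - 21*I)/(l^2 + l*(-3 - 6*I) + 18*I)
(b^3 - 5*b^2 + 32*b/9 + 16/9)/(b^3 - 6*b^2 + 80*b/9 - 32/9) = (3*b + 1)/(3*b - 2)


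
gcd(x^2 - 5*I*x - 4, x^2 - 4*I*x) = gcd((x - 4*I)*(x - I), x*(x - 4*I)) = x - 4*I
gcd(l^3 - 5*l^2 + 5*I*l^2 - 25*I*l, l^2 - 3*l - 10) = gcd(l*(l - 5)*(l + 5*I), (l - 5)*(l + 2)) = l - 5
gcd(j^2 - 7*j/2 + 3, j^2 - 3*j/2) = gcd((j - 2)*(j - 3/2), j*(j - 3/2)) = j - 3/2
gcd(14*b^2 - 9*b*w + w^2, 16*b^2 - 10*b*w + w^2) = -2*b + w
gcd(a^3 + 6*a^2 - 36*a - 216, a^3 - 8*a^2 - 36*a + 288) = a^2 - 36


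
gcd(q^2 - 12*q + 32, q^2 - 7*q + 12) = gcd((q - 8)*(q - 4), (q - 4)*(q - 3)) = q - 4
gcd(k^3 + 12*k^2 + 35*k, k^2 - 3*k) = k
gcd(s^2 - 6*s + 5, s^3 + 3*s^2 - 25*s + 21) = s - 1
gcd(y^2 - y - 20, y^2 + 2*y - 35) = y - 5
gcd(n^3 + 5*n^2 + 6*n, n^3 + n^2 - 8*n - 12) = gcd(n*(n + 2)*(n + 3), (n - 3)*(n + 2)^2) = n + 2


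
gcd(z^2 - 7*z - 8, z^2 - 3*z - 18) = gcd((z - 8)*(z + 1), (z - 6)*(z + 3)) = 1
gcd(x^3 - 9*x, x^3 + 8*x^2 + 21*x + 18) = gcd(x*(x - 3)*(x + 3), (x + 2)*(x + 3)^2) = x + 3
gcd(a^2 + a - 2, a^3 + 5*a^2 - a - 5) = a - 1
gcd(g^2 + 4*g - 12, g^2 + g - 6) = g - 2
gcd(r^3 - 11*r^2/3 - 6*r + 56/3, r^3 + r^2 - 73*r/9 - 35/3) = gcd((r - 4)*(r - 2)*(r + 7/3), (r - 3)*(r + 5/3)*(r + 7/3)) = r + 7/3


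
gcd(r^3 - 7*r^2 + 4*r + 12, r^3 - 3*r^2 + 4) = r^2 - r - 2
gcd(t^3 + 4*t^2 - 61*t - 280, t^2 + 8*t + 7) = t + 7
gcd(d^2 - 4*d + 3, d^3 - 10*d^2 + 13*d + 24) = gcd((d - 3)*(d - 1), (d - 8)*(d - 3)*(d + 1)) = d - 3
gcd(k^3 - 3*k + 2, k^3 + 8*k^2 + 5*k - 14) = k^2 + k - 2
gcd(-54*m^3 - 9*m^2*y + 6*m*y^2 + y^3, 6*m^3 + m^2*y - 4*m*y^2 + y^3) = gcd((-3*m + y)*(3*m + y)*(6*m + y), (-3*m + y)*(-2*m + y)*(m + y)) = -3*m + y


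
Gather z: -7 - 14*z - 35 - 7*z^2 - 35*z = -7*z^2 - 49*z - 42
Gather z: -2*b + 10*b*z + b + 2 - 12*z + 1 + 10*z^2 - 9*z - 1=-b + 10*z^2 + z*(10*b - 21) + 2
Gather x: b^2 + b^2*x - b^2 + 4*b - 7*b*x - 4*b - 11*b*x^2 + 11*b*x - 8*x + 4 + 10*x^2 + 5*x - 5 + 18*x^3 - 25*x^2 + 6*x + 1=18*x^3 + x^2*(-11*b - 15) + x*(b^2 + 4*b + 3)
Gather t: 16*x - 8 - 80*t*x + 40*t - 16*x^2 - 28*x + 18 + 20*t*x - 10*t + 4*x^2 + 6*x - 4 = t*(30 - 60*x) - 12*x^2 - 6*x + 6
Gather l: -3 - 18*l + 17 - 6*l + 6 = 20 - 24*l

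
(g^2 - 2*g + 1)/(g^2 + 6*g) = (g^2 - 2*g + 1)/(g*(g + 6))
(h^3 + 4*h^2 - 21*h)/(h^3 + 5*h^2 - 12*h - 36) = h*(h + 7)/(h^2 + 8*h + 12)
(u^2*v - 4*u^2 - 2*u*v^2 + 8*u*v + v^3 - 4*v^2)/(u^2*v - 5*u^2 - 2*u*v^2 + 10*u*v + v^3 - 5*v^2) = (v - 4)/(v - 5)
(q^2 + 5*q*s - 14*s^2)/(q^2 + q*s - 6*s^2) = (q + 7*s)/(q + 3*s)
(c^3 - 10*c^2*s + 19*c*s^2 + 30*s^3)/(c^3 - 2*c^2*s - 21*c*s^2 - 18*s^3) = (c - 5*s)/(c + 3*s)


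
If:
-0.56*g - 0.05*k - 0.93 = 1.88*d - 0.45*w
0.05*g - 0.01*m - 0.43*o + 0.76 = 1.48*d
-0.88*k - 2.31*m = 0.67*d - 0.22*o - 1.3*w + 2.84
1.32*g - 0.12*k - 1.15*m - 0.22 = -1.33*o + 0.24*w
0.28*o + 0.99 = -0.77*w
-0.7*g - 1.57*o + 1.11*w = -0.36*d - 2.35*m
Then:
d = -0.20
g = -1.70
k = -10.85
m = 2.00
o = 2.22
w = -2.09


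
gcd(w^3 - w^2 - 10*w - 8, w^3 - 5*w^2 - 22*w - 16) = w^2 + 3*w + 2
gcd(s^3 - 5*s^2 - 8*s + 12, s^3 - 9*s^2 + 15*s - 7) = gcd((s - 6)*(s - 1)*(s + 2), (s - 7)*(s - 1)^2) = s - 1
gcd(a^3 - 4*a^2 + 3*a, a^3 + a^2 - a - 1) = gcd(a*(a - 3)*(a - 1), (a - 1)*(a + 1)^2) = a - 1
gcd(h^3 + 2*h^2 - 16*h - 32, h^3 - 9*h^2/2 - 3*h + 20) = h^2 - 2*h - 8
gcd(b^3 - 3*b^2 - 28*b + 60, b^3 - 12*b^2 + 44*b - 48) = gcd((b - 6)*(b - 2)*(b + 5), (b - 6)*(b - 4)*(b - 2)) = b^2 - 8*b + 12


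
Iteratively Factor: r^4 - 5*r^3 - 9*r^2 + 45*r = (r - 5)*(r^3 - 9*r) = r*(r - 5)*(r^2 - 9) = r*(r - 5)*(r + 3)*(r - 3)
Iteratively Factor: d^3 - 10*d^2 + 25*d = (d)*(d^2 - 10*d + 25) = d*(d - 5)*(d - 5)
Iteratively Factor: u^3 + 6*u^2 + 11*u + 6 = (u + 3)*(u^2 + 3*u + 2) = (u + 1)*(u + 3)*(u + 2)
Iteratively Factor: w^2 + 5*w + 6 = (w + 3)*(w + 2)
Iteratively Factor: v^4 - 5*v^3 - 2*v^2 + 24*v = (v + 2)*(v^3 - 7*v^2 + 12*v) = (v - 4)*(v + 2)*(v^2 - 3*v) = (v - 4)*(v - 3)*(v + 2)*(v)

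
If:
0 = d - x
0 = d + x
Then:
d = 0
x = 0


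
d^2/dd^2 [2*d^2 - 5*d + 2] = 4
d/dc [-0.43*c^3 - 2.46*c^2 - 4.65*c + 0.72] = -1.29*c^2 - 4.92*c - 4.65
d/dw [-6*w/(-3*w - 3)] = 2/(w + 1)^2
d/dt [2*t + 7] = 2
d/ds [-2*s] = -2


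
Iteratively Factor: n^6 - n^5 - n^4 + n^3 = (n)*(n^5 - n^4 - n^3 + n^2) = n*(n - 1)*(n^4 - n^2) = n^2*(n - 1)*(n^3 - n) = n^2*(n - 1)^2*(n^2 + n) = n^3*(n - 1)^2*(n + 1)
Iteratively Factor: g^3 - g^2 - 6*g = (g)*(g^2 - g - 6) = g*(g + 2)*(g - 3)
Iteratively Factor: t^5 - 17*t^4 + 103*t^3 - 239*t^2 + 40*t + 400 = (t - 5)*(t^4 - 12*t^3 + 43*t^2 - 24*t - 80) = (t - 5)*(t - 4)*(t^3 - 8*t^2 + 11*t + 20) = (t - 5)^2*(t - 4)*(t^2 - 3*t - 4) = (t - 5)^2*(t - 4)*(t + 1)*(t - 4)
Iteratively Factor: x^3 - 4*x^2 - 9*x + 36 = (x - 4)*(x^2 - 9) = (x - 4)*(x - 3)*(x + 3)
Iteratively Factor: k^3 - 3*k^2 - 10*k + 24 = (k + 3)*(k^2 - 6*k + 8) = (k - 2)*(k + 3)*(k - 4)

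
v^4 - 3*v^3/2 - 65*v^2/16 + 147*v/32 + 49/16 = (v - 2)*(v - 7/4)*(v + 1/2)*(v + 7/4)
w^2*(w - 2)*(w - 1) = w^4 - 3*w^3 + 2*w^2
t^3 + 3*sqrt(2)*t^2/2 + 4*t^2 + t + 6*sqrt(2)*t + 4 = (t + 4)*(t + sqrt(2)/2)*(t + sqrt(2))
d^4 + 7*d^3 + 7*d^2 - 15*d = d*(d - 1)*(d + 3)*(d + 5)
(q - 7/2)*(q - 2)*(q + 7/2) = q^3 - 2*q^2 - 49*q/4 + 49/2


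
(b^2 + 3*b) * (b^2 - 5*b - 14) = b^4 - 2*b^3 - 29*b^2 - 42*b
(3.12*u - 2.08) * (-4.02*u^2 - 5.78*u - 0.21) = -12.5424*u^3 - 9.672*u^2 + 11.3672*u + 0.4368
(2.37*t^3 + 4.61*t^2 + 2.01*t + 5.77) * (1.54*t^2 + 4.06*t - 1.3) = 3.6498*t^5 + 16.7216*t^4 + 18.731*t^3 + 11.0534*t^2 + 20.8132*t - 7.501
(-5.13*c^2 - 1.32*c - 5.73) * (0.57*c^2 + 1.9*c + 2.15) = -2.9241*c^4 - 10.4994*c^3 - 16.8036*c^2 - 13.725*c - 12.3195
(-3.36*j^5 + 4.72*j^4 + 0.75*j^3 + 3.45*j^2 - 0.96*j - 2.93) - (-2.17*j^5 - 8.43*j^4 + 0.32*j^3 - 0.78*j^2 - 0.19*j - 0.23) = -1.19*j^5 + 13.15*j^4 + 0.43*j^3 + 4.23*j^2 - 0.77*j - 2.7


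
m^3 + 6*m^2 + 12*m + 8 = (m + 2)^3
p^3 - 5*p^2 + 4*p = p*(p - 4)*(p - 1)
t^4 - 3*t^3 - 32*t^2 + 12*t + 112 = (t - 7)*(t - 2)*(t + 2)*(t + 4)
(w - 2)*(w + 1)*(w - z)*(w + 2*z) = w^4 + w^3*z - w^3 - 2*w^2*z^2 - w^2*z - 2*w^2 + 2*w*z^2 - 2*w*z + 4*z^2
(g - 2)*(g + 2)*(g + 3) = g^3 + 3*g^2 - 4*g - 12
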